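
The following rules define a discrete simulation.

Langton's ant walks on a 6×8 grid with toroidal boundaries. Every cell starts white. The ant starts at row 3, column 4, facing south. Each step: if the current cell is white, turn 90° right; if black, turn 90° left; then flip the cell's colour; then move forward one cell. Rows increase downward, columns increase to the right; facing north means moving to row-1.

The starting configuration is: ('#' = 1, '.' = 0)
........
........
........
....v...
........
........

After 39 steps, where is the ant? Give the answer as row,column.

0,4

gen 0: ........
........
........
....v...
........
........
gen 1: ........
........
........
...<#...
........
........
gen 2: ........
........
...^....
...##...
........
........
gen 3: ........
........
...#>...
...##...
........
........
gen 4: ........
........
...##...
...#v...
........
........
gen 5: ........
........
...##...
...#.>..
........
........
gen 6: ........
........
...##...
...#.#..
.....v..
........
gen 7: ........
........
...##...
...#.#..
....<#..
........
gen 8: ........
........
...##...
...#^#..
....##..
........
gen 9: ........
........
...##...
...##>..
....##..
........
gen 10: ........
........
...##^..
...##...
....##..
........
gen 11: ........
........
...###>.
...##...
....##..
........
gen 12: ........
........
...####.
...##.v.
....##..
........
gen 13: ........
........
...####.
...##<#.
....##..
........
gen 14: ........
........
...##^#.
...####.
....##..
........
gen 15: ........
........
...#<.#.
...####.
....##..
........
gen 16: ........
........
...#..#.
...#v##.
....##..
........
gen 17: ........
........
...#..#.
...#.>#.
....##..
........
gen 18: ........
........
...#.^#.
...#..#.
....##..
........
gen 19: ........
........
...#.#>.
...#..#.
....##..
........
gen 20: ........
......^.
...#.#..
...#..#.
....##..
........
gen 21: ........
......#>
...#.#..
...#..#.
....##..
........
gen 22: ........
......##
...#.#.v
...#..#.
....##..
........
gen 23: ........
......##
...#.#<#
...#..#.
....##..
........
gen 24: ........
......^#
...#.###
...#..#.
....##..
........
gen 25: ........
.....<.#
...#.###
...#..#.
....##..
........
gen 26: .....^..
.....#.#
...#.###
...#..#.
....##..
........
gen 27: .....#>.
.....#.#
...#.###
...#..#.
....##..
........
gen 28: .....##.
.....#v#
...#.###
...#..#.
....##..
........
gen 29: .....##.
.....<##
...#.###
...#..#.
....##..
........
gen 30: .....##.
......##
...#.v##
...#..#.
....##..
........
gen 31: .....##.
......##
...#..>#
...#..#.
....##..
........
gen 32: .....##.
......^#
...#...#
...#..#.
....##..
........
gen 33: .....##.
.....<.#
...#...#
...#..#.
....##..
........
gen 34: .....^#.
.....#.#
...#...#
...#..#.
....##..
........
gen 35: ....<.#.
.....#.#
...#...#
...#..#.
....##..
........
gen 36: ....#.#.
.....#.#
...#...#
...#..#.
....##..
....^...
gen 37: ....#.#.
.....#.#
...#...#
...#..#.
....##..
....#>..
gen 38: ....#v#.
.....#.#
...#...#
...#..#.
....##..
....##..
gen 39: ....<##.
.....#.#
...#...#
...#..#.
....##..
....##..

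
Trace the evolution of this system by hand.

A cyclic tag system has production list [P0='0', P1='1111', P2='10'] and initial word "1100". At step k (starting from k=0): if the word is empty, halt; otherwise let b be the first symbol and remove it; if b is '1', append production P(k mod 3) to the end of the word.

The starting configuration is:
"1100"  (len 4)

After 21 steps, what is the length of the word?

[0] "1100"  (len 4)
[1] "1000"  (len 4)
[2] "0001111"  (len 7)
[3] "001111"  (len 6)
[4] "01111"  (len 5)
[5] "1111"  (len 4)
[6] "11110"  (len 5)
[7] "11100"  (len 5)
[8] "11001111"  (len 8)
[9] "100111110"  (len 9)
[10] "001111100"  (len 9)
[11] "01111100"  (len 8)
[12] "1111100"  (len 7)
[13] "1111000"  (len 7)
[14] "1110001111"  (len 10)
[15] "11000111110"  (len 11)
[16] "10001111100"  (len 11)
[17] "00011111001111"  (len 14)
[18] "0011111001111"  (len 13)
[19] "011111001111"  (len 12)
[20] "11111001111"  (len 11)
[21] "111100111110"  (len 12)

12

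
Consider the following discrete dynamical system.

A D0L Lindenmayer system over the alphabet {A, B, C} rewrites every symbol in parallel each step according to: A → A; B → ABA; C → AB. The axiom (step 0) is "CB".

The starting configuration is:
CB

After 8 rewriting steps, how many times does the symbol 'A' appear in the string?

31

k=0  CB
k=1  ABABA
k=2  AABAAABAA
k=3  AAABAAAAABAAA
k=4  AAAABAAAAAAABAAAA
k=5  AAAAABAAAAAAAAABAAAAA
k=6  AAAAAABAAAAAAAAAAABAAAAAA
k=7  AAAAAAABAAAAAAAAAAAAABAAAAAAA
k=8  AAAAAAAABAAAAAAAAAAAAAAABAAAAAAAA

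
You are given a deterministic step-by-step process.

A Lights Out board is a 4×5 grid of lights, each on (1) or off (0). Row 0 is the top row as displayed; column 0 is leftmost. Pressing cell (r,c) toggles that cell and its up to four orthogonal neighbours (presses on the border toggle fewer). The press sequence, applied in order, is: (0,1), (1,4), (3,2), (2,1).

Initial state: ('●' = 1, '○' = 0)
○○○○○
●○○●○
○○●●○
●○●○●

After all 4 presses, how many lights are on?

step 0: ○○○○○
●○○●○
○○●●○
●○●○●
step 1: ●●●○○
●●○●○
○○●●○
●○●○●
step 2: ●●●○●
●●○○●
○○●●●
●○●○●
step 3: ●●●○●
●●○○●
○○○●●
●●○●●
step 4: ●●●○●
●○○○●
●●●●●
●○○●●

14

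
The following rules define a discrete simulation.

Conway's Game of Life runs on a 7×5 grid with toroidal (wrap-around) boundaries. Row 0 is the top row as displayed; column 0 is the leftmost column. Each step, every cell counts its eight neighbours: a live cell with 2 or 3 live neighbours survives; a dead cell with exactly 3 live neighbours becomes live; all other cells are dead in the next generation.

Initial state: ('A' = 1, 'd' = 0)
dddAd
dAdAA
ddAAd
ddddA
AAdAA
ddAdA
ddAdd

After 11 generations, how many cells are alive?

gen 0: dddAd
dAdAA
ddAAd
ddddA
AAdAA
ddAdA
ddAdd
gen 1: dddAA
ddddA
AdAdd
dAddd
dAAdd
ddAdA
ddAdd
gen 2: dddAA
AdddA
AAddd
Adddd
AAAAd
ddAdd
ddAdA
gen 3: ddddd
dAdAd
dAddd
ddddd
AdAAA
AdddA
ddAdA
gen 4: ddAAd
ddAdd
ddAdd
AAAAA
AAdAd
ddAdd
AddAA
gen 5: dAAdd
dAAdd
AdddA
ddddd
ddddd
ddAdd
dAddA
gen 6: dddAd
ddAAd
AAddd
ddddd
ddddd
ddddd
AAdAd
gen 7: dAdAd
dAAAA
dAAdd
ddddd
ddddd
ddddd
ddAdA
gen 8: dAddd
ddddA
AAddd
ddddd
ddddd
ddddd
ddAAd
gen 9: ddAAd
dAddd
Adddd
ddddd
ddddd
ddddd
ddAdd
gen 10: dAAAd
dAAdd
ddddd
ddddd
ddddd
ddddd
ddAAd
gen 11: ddddd
dAdAd
ddddd
ddddd
ddddd
ddddd
dAdAd

4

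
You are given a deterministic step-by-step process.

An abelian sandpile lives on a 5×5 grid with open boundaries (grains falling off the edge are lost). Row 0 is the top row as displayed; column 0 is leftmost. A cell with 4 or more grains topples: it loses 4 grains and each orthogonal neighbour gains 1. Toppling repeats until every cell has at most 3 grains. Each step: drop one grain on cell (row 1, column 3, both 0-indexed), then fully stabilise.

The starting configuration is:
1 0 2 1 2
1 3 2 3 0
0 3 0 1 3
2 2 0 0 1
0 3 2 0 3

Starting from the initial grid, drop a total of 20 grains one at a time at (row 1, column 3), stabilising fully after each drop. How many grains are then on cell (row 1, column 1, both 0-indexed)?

3

k=0  1 0 2 1 2
1 3 2 3 0
0 3 0 1 3
2 2 0 0 1
0 3 2 0 3
k=1  1 0 2 2 2
1 3 3 0 1
0 3 0 2 3
2 2 0 0 1
0 3 2 0 3
k=2  1 0 2 2 2
1 3 3 1 1
0 3 0 2 3
2 2 0 0 1
0 3 2 0 3
k=3  1 0 2 2 2
1 3 3 2 1
0 3 0 2 3
2 2 0 0 1
0 3 2 0 3
k=4  1 0 2 2 2
1 3 3 3 1
0 3 0 2 3
2 2 0 0 1
0 3 2 0 3
k=5  1 1 3 3 2
2 1 1 1 2
1 0 2 3 3
2 3 0 0 1
0 3 2 0 3
k=6  1 1 3 3 2
2 1 1 2 2
1 0 2 3 3
2 3 0 0 1
0 3 2 0 3
k=7  1 1 3 3 2
2 1 1 3 2
1 0 2 3 3
2 3 0 0 1
0 3 2 0 3
k=8  1 2 0 2 0
2 1 3 3 1
1 0 3 1 1
2 3 0 1 2
0 3 2 0 3
k=9  1 2 1 3 0
2 2 1 1 2
1 1 0 3 1
2 3 1 1 2
0 3 2 0 3
k=10  1 2 1 3 0
2 2 1 2 2
1 1 0 3 1
2 3 1 1 2
0 3 2 0 3
k=11  1 2 1 3 0
2 2 1 3 2
1 1 0 3 1
2 3 1 1 2
0 3 2 0 3
k=12  1 2 2 0 1
2 2 2 2 3
1 1 1 0 2
2 3 1 2 2
0 3 2 0 3
k=13  1 2 2 0 1
2 2 2 3 3
1 1 1 0 2
2 3 1 2 2
0 3 2 0 3
k=14  1 2 2 1 2
2 2 3 1 0
1 1 1 1 3
2 3 1 2 2
0 3 2 0 3
k=15  1 2 2 1 2
2 2 3 2 0
1 1 1 1 3
2 3 1 2 2
0 3 2 0 3
k=16  1 2 2 1 2
2 2 3 3 0
1 1 1 1 3
2 3 1 2 2
0 3 2 0 3
k=17  1 2 3 2 2
2 3 0 1 1
1 1 2 2 3
2 3 1 2 2
0 3 2 0 3
k=18  1 2 3 2 2
2 3 0 2 1
1 1 2 2 3
2 3 1 2 2
0 3 2 0 3
k=19  1 2 3 2 2
2 3 0 3 1
1 1 2 2 3
2 3 1 2 2
0 3 2 0 3
k=20  1 2 3 3 2
2 3 1 0 2
1 1 2 3 3
2 3 1 2 2
0 3 2 0 3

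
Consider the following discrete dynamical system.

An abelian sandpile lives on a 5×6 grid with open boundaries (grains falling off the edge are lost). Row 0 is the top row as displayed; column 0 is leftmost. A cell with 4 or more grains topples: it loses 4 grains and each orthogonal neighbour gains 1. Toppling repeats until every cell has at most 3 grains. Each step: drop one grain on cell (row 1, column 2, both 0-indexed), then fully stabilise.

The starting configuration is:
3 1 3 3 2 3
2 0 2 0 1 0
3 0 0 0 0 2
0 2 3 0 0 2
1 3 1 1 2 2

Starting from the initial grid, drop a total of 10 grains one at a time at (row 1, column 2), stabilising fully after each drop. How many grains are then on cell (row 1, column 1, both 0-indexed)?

k=0  3 1 3 3 2 3
2 0 2 0 1 0
3 0 0 0 0 2
0 2 3 0 0 2
1 3 1 1 2 2
k=1  3 1 3 3 2 3
2 0 3 0 1 0
3 0 0 0 0 2
0 2 3 0 0 2
1 3 1 1 2 2
k=2  3 2 1 0 3 3
2 1 1 2 1 0
3 0 1 0 0 2
0 2 3 0 0 2
1 3 1 1 2 2
k=3  3 2 1 0 3 3
2 1 2 2 1 0
3 0 1 0 0 2
0 2 3 0 0 2
1 3 1 1 2 2
k=4  3 2 1 0 3 3
2 1 3 2 1 0
3 0 1 0 0 2
0 2 3 0 0 2
1 3 1 1 2 2
k=5  3 2 2 0 3 3
2 2 0 3 1 0
3 0 2 0 0 2
0 2 3 0 0 2
1 3 1 1 2 2
k=6  3 2 2 0 3 3
2 2 1 3 1 0
3 0 2 0 0 2
0 2 3 0 0 2
1 3 1 1 2 2
k=7  3 2 2 0 3 3
2 2 2 3 1 0
3 0 2 0 0 2
0 2 3 0 0 2
1 3 1 1 2 2
k=8  3 2 2 0 3 3
2 2 3 3 1 0
3 0 2 0 0 2
0 2 3 0 0 2
1 3 1 1 2 2
k=9  3 2 3 1 3 3
2 3 1 0 2 0
3 0 3 1 0 2
0 2 3 0 0 2
1 3 1 1 2 2
k=10  3 2 3 1 3 3
2 3 2 0 2 0
3 0 3 1 0 2
0 2 3 0 0 2
1 3 1 1 2 2

3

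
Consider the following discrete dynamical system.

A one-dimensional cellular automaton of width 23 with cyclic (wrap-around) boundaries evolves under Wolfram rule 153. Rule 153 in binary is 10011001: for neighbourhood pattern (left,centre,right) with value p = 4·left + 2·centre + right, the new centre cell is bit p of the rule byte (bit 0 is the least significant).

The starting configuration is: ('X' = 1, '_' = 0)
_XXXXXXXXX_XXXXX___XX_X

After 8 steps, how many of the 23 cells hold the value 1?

t=0: _XXXXXXXXX_XXXXX___XX_X
t=1: _XXXXXXXX__XXXX_XX_X___
t=2: _XXXXXXX_X_XXX__X___XXX
t=3: _XXXXXX____XX_X__XX_XX_
t=4: _XXXXX_XXX_X___X_X__X_X
t=5: _XXXX__XX___XX____X____
t=6: _XXX_X_X_XX_X_XXX__XXXX
t=7: _XX______X____XX_X_XXX_
t=8: _X_XXXXX__XXX_X____XX_X

13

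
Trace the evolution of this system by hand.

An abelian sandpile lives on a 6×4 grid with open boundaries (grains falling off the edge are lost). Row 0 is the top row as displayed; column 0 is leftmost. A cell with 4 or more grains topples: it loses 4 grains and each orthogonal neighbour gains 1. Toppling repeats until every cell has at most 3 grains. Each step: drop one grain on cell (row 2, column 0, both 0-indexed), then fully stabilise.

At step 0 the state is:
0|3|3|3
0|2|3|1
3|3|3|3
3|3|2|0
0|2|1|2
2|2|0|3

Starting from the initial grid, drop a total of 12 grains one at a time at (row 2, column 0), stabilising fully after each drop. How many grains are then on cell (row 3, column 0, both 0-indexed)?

2

0) 0|3|3|3
0|2|3|1
3|3|3|3
3|3|2|0
0|2|1|2
2|2|0|3
1) 1|1|2|1
2|1|3|0
2|3|3|1
1|2|0|2
1|3|2|2
2|2|0|3
2) 1|1|2|1
2|1|3|0
3|3|3|1
1|2|0|2
1|3|2|2
2|2|0|3
3) 1|1|3|1
3|3|0|1
1|1|1|2
2|3|1|2
1|3|2|2
2|2|0|3
4) 1|1|3|1
3|3|0|1
2|1|1|2
2|3|1|2
1|3|2|2
2|2|0|3
5) 1|1|3|1
3|3|0|1
3|1|1|2
2|3|1|2
1|3|2|2
2|2|0|3
6) 2|2|3|1
1|0|1|1
1|3|1|2
3|3|1|2
1|3|2|2
2|2|0|3
7) 2|2|3|1
1|0|1|1
2|3|1|2
3|3|1|2
1|3|2|2
2|2|0|3
8) 2|2|3|1
1|0|1|1
3|3|1|2
3|3|1|2
1|3|2|2
2|2|0|3
9) 2|2|3|1
2|1|1|1
2|1|2|2
1|2|2|2
3|0|3|2
2|3|0|3
10) 2|2|3|1
2|1|1|1
3|1|2|2
1|2|2|2
3|0|3|2
2|3|0|3
11) 2|2|3|1
3|1|1|1
0|2|2|2
2|2|2|2
3|0|3|2
2|3|0|3
12) 2|2|3|1
3|1|1|1
1|2|2|2
2|2|2|2
3|0|3|2
2|3|0|3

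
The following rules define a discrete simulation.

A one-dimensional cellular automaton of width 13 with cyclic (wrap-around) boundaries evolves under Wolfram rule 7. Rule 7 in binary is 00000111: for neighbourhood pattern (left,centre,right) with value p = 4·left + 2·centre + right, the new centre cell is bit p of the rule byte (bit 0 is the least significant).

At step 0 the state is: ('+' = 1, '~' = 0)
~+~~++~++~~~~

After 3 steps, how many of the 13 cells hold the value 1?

k=0  ~+~~++~++~~~~
k=1  ++~+~~~~~~+++
k=2  ~~~+~+++++~~~
k=3  ++++~~~~~~~++

6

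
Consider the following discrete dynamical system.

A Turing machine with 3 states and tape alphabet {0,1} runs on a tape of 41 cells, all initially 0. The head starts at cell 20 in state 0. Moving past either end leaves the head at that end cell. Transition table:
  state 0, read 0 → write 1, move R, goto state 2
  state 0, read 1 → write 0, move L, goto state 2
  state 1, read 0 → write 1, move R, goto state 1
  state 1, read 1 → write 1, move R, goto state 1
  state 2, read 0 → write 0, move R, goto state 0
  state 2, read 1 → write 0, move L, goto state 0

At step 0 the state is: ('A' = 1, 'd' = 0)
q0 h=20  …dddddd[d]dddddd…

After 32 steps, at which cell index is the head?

gen 0: q0 h=20  …dddddd[d]dddddd…
gen 1: q2 h=21  …dddddA[d]dddddd…
gen 2: q0 h=22  …ddddAd[d]dddddd…
gen 3: q2 h=23  …dddAdA[d]dddddd…
gen 4: q0 h=24  …ddAdAd[d]dddddd…
gen 5: q2 h=25  …dAdAdA[d]dddddd…
gen 6: q0 h=26  …AdAdAd[d]dddddd…
gen 7: q2 h=27  …dAdAdA[d]dddddd…
gen 8: q0 h=28  …AdAdAd[d]dddddd…
gen 9: q2 h=29  …dAdAdA[d]dddddd…
gen 10: q0 h=30  …AdAdAd[d]dddddd…
gen 11: q2 h=31  …dAdAdA[d]dddddd…
gen 12: q0 h=32  …AdAdAd[d]dddddd…
gen 13: q2 h=33  …dAdAdA[d]dddddd…
gen 14: q0 h=34  …AdAdAd[d]dddddd|
gen 15: q2 h=35  …dAdAdA[d]ddddd|
gen 16: q0 h=36  …AdAdAd[d]dddd|
gen 17: q2 h=37  …dAdAdA[d]ddd|
gen 18: q0 h=38  …AdAdAd[d]dd|
gen 19: q2 h=39  …dAdAdA[d]d|
gen 20: q0 h=40  …AdAdAd[d]|
gen 21: q2 h=40  …AdAdAd[A]|
gen 22: q0 h=39  …dAdAdA[d]d|
gen 23: q2 h=40  …AdAdAA[d]|
gen 24: q0 h=40  …AdAdAA[d]|
gen 25: q2 h=40  …AdAdAA[A]|
gen 26: q0 h=39  …dAdAdA[A]d|
gen 27: q2 h=38  …AdAdAd[A]dd|
gen 28: q0 h=37  …dAdAdA[d]ddd|
gen 29: q2 h=38  …AdAdAA[d]dd|
gen 30: q0 h=39  …dAdAAd[d]d|
gen 31: q2 h=40  …AdAAdA[d]|
gen 32: q0 h=40  …AdAAdA[d]|

40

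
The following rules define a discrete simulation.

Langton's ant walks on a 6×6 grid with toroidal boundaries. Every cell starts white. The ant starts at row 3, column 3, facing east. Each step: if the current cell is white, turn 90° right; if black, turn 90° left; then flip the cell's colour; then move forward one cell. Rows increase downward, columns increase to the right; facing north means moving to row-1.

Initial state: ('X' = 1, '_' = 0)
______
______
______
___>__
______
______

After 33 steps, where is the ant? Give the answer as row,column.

step 0: ______
______
______
___>__
______
______
step 1: ______
______
______
___X__
___v__
______
step 2: ______
______
______
___X__
__<X__
______
step 3: ______
______
______
__^X__
__XX__
______
step 4: ______
______
______
__X>__
__XX__
______
step 5: ______
______
___^__
__X___
__XX__
______
step 6: ______
______
___X>_
__X___
__XX__
______
step 7: ______
______
___XX_
__X_v_
__XX__
______
step 8: ______
______
___XX_
__X<X_
__XX__
______
step 9: ______
______
___^X_
__XXX_
__XX__
______
step 10: ______
______
__<_X_
__XXX_
__XX__
______
step 11: ______
__^___
__X_X_
__XXX_
__XX__
______
step 12: ______
__X>__
__X_X_
__XXX_
__XX__
______
step 13: ______
__XX__
__XvX_
__XXX_
__XX__
______
step 14: ______
__XX__
__<XX_
__XXX_
__XX__
______
step 15: ______
__XX__
___XX_
__vXX_
__XX__
______
step 16: ______
__XX__
___XX_
___>X_
__XX__
______
step 17: ______
__XX__
___^X_
____X_
__XX__
______
step 18: ______
__XX__
__<_X_
____X_
__XX__
______
step 19: ______
__^X__
__X_X_
____X_
__XX__
______
step 20: ______
_<_X__
__X_X_
____X_
__XX__
______
step 21: _^____
_X_X__
__X_X_
____X_
__XX__
______
step 22: _X>___
_X_X__
__X_X_
____X_
__XX__
______
step 23: _XX___
_XvX__
__X_X_
____X_
__XX__
______
step 24: _XX___
_<XX__
__X_X_
____X_
__XX__
______
step 25: _XX___
__XX__
_vX_X_
____X_
__XX__
______
step 26: _XX___
__XX__
<XX_X_
____X_
__XX__
______
step 27: _XX___
^_XX__
XXX_X_
____X_
__XX__
______
step 28: _XX___
X>XX__
XXX_X_
____X_
__XX__
______
step 29: _XX___
XXXX__
XvX_X_
____X_
__XX__
______
step 30: _XX___
XXXX__
X_>_X_
____X_
__XX__
______
step 31: _XX___
XX^X__
X___X_
____X_
__XX__
______
step 32: _XX___
X<_X__
X___X_
____X_
__XX__
______
step 33: _XX___
X__X__
Xv__X_
____X_
__XX__
______

2,1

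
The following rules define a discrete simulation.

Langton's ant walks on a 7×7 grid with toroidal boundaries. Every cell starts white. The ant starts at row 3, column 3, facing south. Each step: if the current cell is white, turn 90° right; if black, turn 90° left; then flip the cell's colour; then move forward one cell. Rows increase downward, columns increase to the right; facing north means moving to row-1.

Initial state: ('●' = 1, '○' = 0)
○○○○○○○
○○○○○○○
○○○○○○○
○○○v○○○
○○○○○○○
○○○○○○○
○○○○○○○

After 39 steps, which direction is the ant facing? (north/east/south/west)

west

step 0: ○○○○○○○
○○○○○○○
○○○○○○○
○○○v○○○
○○○○○○○
○○○○○○○
○○○○○○○
step 1: ○○○○○○○
○○○○○○○
○○○○○○○
○○<●○○○
○○○○○○○
○○○○○○○
○○○○○○○
step 2: ○○○○○○○
○○○○○○○
○○^○○○○
○○●●○○○
○○○○○○○
○○○○○○○
○○○○○○○
step 3: ○○○○○○○
○○○○○○○
○○●>○○○
○○●●○○○
○○○○○○○
○○○○○○○
○○○○○○○
step 4: ○○○○○○○
○○○○○○○
○○●●○○○
○○●v○○○
○○○○○○○
○○○○○○○
○○○○○○○
step 5: ○○○○○○○
○○○○○○○
○○●●○○○
○○●○>○○
○○○○○○○
○○○○○○○
○○○○○○○
step 6: ○○○○○○○
○○○○○○○
○○●●○○○
○○●○●○○
○○○○v○○
○○○○○○○
○○○○○○○
step 7: ○○○○○○○
○○○○○○○
○○●●○○○
○○●○●○○
○○○<●○○
○○○○○○○
○○○○○○○
step 8: ○○○○○○○
○○○○○○○
○○●●○○○
○○●^●○○
○○○●●○○
○○○○○○○
○○○○○○○
step 9: ○○○○○○○
○○○○○○○
○○●●○○○
○○●●>○○
○○○●●○○
○○○○○○○
○○○○○○○
step 10: ○○○○○○○
○○○○○○○
○○●●^○○
○○●●○○○
○○○●●○○
○○○○○○○
○○○○○○○
step 11: ○○○○○○○
○○○○○○○
○○●●●>○
○○●●○○○
○○○●●○○
○○○○○○○
○○○○○○○
step 12: ○○○○○○○
○○○○○○○
○○●●●●○
○○●●○v○
○○○●●○○
○○○○○○○
○○○○○○○
step 13: ○○○○○○○
○○○○○○○
○○●●●●○
○○●●<●○
○○○●●○○
○○○○○○○
○○○○○○○
step 14: ○○○○○○○
○○○○○○○
○○●●^●○
○○●●●●○
○○○●●○○
○○○○○○○
○○○○○○○
step 15: ○○○○○○○
○○○○○○○
○○●<○●○
○○●●●●○
○○○●●○○
○○○○○○○
○○○○○○○
step 16: ○○○○○○○
○○○○○○○
○○●○○●○
○○●v●●○
○○○●●○○
○○○○○○○
○○○○○○○
step 17: ○○○○○○○
○○○○○○○
○○●○○●○
○○●○>●○
○○○●●○○
○○○○○○○
○○○○○○○
step 18: ○○○○○○○
○○○○○○○
○○●○^●○
○○●○○●○
○○○●●○○
○○○○○○○
○○○○○○○
step 19: ○○○○○○○
○○○○○○○
○○●○●>○
○○●○○●○
○○○●●○○
○○○○○○○
○○○○○○○
step 20: ○○○○○○○
○○○○○^○
○○●○●○○
○○●○○●○
○○○●●○○
○○○○○○○
○○○○○○○
step 21: ○○○○○○○
○○○○○●>
○○●○●○○
○○●○○●○
○○○●●○○
○○○○○○○
○○○○○○○
step 22: ○○○○○○○
○○○○○●●
○○●○●○v
○○●○○●○
○○○●●○○
○○○○○○○
○○○○○○○
step 23: ○○○○○○○
○○○○○●●
○○●○●<●
○○●○○●○
○○○●●○○
○○○○○○○
○○○○○○○
step 24: ○○○○○○○
○○○○○^●
○○●○●●●
○○●○○●○
○○○●●○○
○○○○○○○
○○○○○○○
step 25: ○○○○○○○
○○○○<○●
○○●○●●●
○○●○○●○
○○○●●○○
○○○○○○○
○○○○○○○
step 26: ○○○○^○○
○○○○●○●
○○●○●●●
○○●○○●○
○○○●●○○
○○○○○○○
○○○○○○○
step 27: ○○○○●>○
○○○○●○●
○○●○●●●
○○●○○●○
○○○●●○○
○○○○○○○
○○○○○○○
step 28: ○○○○●●○
○○○○●v●
○○●○●●●
○○●○○●○
○○○●●○○
○○○○○○○
○○○○○○○
step 29: ○○○○●●○
○○○○<●●
○○●○●●●
○○●○○●○
○○○●●○○
○○○○○○○
○○○○○○○
step 30: ○○○○●●○
○○○○○●●
○○●○v●●
○○●○○●○
○○○●●○○
○○○○○○○
○○○○○○○
step 31: ○○○○●●○
○○○○○●●
○○●○○>●
○○●○○●○
○○○●●○○
○○○○○○○
○○○○○○○
step 32: ○○○○●●○
○○○○○^●
○○●○○○●
○○●○○●○
○○○●●○○
○○○○○○○
○○○○○○○
step 33: ○○○○●●○
○○○○<○●
○○●○○○●
○○●○○●○
○○○●●○○
○○○○○○○
○○○○○○○
step 34: ○○○○^●○
○○○○●○●
○○●○○○●
○○●○○●○
○○○●●○○
○○○○○○○
○○○○○○○
step 35: ○○○<○●○
○○○○●○●
○○●○○○●
○○●○○●○
○○○●●○○
○○○○○○○
○○○○○○○
step 36: ○○○●○●○
○○○○●○●
○○●○○○●
○○●○○●○
○○○●●○○
○○○○○○○
○○○^○○○
step 37: ○○○●○●○
○○○○●○●
○○●○○○●
○○●○○●○
○○○●●○○
○○○○○○○
○○○●>○○
step 38: ○○○●v●○
○○○○●○●
○○●○○○●
○○●○○●○
○○○●●○○
○○○○○○○
○○○●●○○
step 39: ○○○<●●○
○○○○●○●
○○●○○○●
○○●○○●○
○○○●●○○
○○○○○○○
○○○●●○○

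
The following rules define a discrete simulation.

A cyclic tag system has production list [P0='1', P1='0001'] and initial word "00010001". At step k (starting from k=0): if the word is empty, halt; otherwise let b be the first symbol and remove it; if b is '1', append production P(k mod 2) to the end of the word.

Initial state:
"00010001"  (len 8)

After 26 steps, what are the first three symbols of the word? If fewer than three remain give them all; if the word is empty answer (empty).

0) "00010001"  (len 8)
1) "0010001"  (len 7)
2) "010001"  (len 6)
3) "10001"  (len 5)
4) "00010001"  (len 8)
5) "0010001"  (len 7)
6) "010001"  (len 6)
7) "10001"  (len 5)
8) "00010001"  (len 8)
9) "0010001"  (len 7)
10) "010001"  (len 6)
11) "10001"  (len 5)
12) "00010001"  (len 8)
13) "0010001"  (len 7)
14) "010001"  (len 6)
15) "10001"  (len 5)
16) "00010001"  (len 8)
17) "0010001"  (len 7)
18) "010001"  (len 6)
19) "10001"  (len 5)
20) "00010001"  (len 8)
21) "0010001"  (len 7)
22) "010001"  (len 6)
23) "10001"  (len 5)
24) "00010001"  (len 8)
25) "0010001"  (len 7)
26) "010001"  (len 6)

010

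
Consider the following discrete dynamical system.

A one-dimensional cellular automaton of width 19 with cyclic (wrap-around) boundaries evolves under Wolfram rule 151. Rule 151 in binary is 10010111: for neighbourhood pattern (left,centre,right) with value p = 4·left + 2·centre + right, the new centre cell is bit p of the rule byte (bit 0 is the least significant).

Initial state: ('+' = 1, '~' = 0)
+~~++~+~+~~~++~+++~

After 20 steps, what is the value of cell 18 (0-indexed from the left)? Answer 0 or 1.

0

0) +~~++~+~+~~~++~+++~
1) +++~~~+~++++~~~~+~~
2) ~+~++++~~++~+++++++
3) ~+~~++~++~~~~+++++~
4) ++++~~~~~++++~+++~+
5) +++~+++++~++~~~+~~~
6) ~+~~~+++~~~~+++++++
7) ~++++~+~++++~+++++~
8) +~++~~+~~++~~~+++~+
9) ~~~~+++++~~+++~+~~~
10) ++++~+++~++~+~~++++
11) +++~~~+~~~~~+++~+++
12) ++~+++++++++~+~~~++
13) +~~~+++++++~~++++~+
14) ~+++~+++++~++~++~~~
15) +~+~~~+++~~~~~~~+++
16) ~~++++~+~+++++++~++
17) ++~++~~+~~+++++~~~~
18) ~~~~~+++++~+++~++++
19) +++++~+++~~~+~~~++~
20) ~+++~~~+~+++++++~~~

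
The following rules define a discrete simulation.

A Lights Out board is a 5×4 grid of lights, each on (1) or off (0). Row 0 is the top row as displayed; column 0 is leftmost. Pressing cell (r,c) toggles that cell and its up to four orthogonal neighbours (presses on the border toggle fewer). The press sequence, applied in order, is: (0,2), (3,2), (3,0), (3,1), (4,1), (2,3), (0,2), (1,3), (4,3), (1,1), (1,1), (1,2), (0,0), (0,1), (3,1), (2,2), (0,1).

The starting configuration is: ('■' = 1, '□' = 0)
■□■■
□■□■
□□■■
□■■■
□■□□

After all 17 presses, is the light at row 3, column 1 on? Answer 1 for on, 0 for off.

0

gen 0: ■□■■
□■□■
□□■■
□■■■
□■□□
gen 1: ■■□□
□■■■
□□■■
□■■■
□■□□
gen 2: ■■□□
□■■■
□□□■
□□□□
□■■□
gen 3: ■■□□
□■■■
■□□■
■■□□
■■■□
gen 4: ■■□□
□■■■
■■□■
□□■□
■□■□
gen 5: ■■□□
□■■■
■■□■
□■■□
□■□□
gen 6: ■■□□
□■■□
■■■□
□■■■
□■□□
gen 7: ■□■■
□■□□
■■■□
□■■■
□■□□
gen 8: ■□■□
□■■■
■■■■
□■■■
□■□□
gen 9: ■□■□
□■■■
■■■■
□■■□
□■■■
gen 10: ■■■□
■□□■
■□■■
□■■□
□■■■
gen 11: ■□■□
□■■■
■■■■
□■■□
□■■■
gen 12: ■□□□
□□□□
■■□■
□■■□
□■■■
gen 13: □■□□
■□□□
■■□■
□■■□
□■■■
gen 14: ■□■□
■■□□
■■□■
□■■□
□■■■
gen 15: ■□■□
■■□□
■□□■
■□□□
□□■■
gen 16: ■□■□
■■■□
■■■□
■□■□
□□■■
gen 17: □■□□
■□■□
■■■□
■□■□
□□■■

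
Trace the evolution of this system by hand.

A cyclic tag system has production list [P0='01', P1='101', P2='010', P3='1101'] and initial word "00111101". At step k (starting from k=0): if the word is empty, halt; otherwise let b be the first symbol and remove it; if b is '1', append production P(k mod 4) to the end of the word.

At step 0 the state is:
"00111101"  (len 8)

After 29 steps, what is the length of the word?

36

0) "00111101"  (len 8)
1) "0111101"  (len 7)
2) "111101"  (len 6)
3) "11101010"  (len 8)
4) "11010101101"  (len 11)
5) "101010110101"  (len 12)
6) "01010110101101"  (len 14)
7) "1010110101101"  (len 13)
8) "0101101011011101"  (len 16)
9) "101101011011101"  (len 15)
10) "01101011011101101"  (len 17)
11) "1101011011101101"  (len 16)
12) "1010110111011011101"  (len 19)
13) "01011011101101110101"  (len 20)
14) "1011011101101110101"  (len 19)
15) "011011101101110101010"  (len 21)
16) "11011101101110101010"  (len 20)
17) "101110110111010101001"  (len 21)
18) "01110110111010101001101"  (len 23)
19) "1110110111010101001101"  (len 22)
20) "1101101110101010011011101"  (len 25)
21) "10110111010101001101110101"  (len 26)
22) "0110111010101001101110101101"  (len 28)
23) "110111010101001101110101101"  (len 27)
24) "101110101010011011101011011101"  (len 30)
25) "0111010101001101110101101110101"  (len 31)
26) "111010101001101110101101110101"  (len 30)
27) "11010101001101110101101110101010"  (len 32)
28) "10101010011011101011011101010101101"  (len 35)
29) "010101001101110101101110101010110101"  (len 36)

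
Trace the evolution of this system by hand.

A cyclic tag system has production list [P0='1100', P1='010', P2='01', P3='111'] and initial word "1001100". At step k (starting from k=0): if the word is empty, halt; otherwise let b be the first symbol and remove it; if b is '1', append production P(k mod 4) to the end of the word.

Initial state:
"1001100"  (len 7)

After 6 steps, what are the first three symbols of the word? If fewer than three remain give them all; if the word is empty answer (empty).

[0] "1001100"  (len 7)
[1] "0011001100"  (len 10)
[2] "011001100"  (len 9)
[3] "11001100"  (len 8)
[4] "1001100111"  (len 10)
[5] "0011001111100"  (len 13)
[6] "011001111100"  (len 12)

011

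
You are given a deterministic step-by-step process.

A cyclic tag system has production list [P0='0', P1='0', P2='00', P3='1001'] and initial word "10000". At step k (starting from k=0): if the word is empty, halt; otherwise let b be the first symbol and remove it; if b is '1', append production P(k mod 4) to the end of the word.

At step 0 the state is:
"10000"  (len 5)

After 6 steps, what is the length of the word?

0) "10000"  (len 5)
1) "00000"  (len 5)
2) "0000"  (len 4)
3) "000"  (len 3)
4) "00"  (len 2)
5) "0"  (len 1)
6) (halted — word empty)

0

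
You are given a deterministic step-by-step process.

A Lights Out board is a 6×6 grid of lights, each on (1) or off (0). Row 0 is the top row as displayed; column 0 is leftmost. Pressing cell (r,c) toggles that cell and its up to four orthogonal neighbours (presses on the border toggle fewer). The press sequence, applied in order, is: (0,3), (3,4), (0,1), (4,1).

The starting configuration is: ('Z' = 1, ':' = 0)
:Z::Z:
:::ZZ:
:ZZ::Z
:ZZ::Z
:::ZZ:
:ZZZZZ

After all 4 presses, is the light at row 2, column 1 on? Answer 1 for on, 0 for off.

1

k=0  :Z::Z:
:::ZZ:
:ZZ::Z
:ZZ::Z
:::ZZ:
:ZZZZZ
k=1  :ZZZ::
::::Z:
:ZZ::Z
:ZZ::Z
:::ZZ:
:ZZZZZ
k=2  :ZZZ::
::::Z:
:ZZ:ZZ
:ZZZZ:
:::Z::
:ZZZZZ
k=3  Z::Z::
:Z::Z:
:ZZ:ZZ
:ZZZZ:
:::Z::
:ZZZZZ
k=4  Z::Z::
:Z::Z:
:ZZ:ZZ
::ZZZ:
ZZZZ::
::ZZZZ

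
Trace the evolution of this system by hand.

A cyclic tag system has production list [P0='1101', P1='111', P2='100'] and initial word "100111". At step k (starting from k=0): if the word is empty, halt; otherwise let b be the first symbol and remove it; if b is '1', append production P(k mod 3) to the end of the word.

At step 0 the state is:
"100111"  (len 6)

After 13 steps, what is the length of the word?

24

0) "100111"  (len 6)
1) "001111101"  (len 9)
2) "01111101"  (len 8)
3) "1111101"  (len 7)
4) "1111011101"  (len 10)
5) "111011101111"  (len 12)
6) "11011101111100"  (len 14)
7) "10111011111001101"  (len 17)
8) "0111011111001101111"  (len 19)
9) "111011111001101111"  (len 18)
10) "110111110011011111101"  (len 21)
11) "10111110011011111101111"  (len 23)
12) "0111110011011111101111100"  (len 25)
13) "111110011011111101111100"  (len 24)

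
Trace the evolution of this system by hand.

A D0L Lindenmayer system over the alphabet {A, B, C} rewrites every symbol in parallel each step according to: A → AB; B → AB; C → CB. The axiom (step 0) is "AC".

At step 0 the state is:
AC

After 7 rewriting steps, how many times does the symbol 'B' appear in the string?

128

[0] AC
[1] ABCB
[2] ABABCBAB
[3] ABABABABCBABABAB
[4] ABABABABABABABABCBABABABABABABAB
[5] ABABABABABABABABABABABABABABABABCBABABABABABABABABABABABABABABAB
[6] ABABABABABABABABABABABABABABABABABABABABABABABABABABABABAB…ABABABABABABABABABABABABABABABABABABABABABABABABABABABABAB  (len 128)
[7] ABABABABABABABABABABABABABABABABABABABABABABABABABABABABAB…ABABABABABABABABABABABABABABABABABABABABABABABABABABABABAB  (len 256)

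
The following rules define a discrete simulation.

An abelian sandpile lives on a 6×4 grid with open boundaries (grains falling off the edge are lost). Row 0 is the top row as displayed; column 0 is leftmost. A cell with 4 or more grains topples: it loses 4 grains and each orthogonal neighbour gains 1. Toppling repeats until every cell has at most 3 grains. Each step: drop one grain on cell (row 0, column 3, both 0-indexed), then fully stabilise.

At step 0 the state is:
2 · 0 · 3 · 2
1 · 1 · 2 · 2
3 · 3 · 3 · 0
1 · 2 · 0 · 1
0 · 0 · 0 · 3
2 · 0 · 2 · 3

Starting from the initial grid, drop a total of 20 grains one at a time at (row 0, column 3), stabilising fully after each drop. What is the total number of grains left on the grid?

t=0: 2 · 0 · 3 · 2
1 · 1 · 2 · 2
3 · 3 · 3 · 0
1 · 2 · 0 · 1
0 · 0 · 0 · 3
2 · 0 · 2 · 3
t=1: 2 · 0 · 3 · 3
1 · 1 · 2 · 2
3 · 3 · 3 · 0
1 · 2 · 0 · 1
0 · 0 · 0 · 3
2 · 0 · 2 · 3
t=2: 2 · 1 · 0 · 1
1 · 1 · 3 · 3
3 · 3 · 3 · 0
1 · 2 · 0 · 1
0 · 0 · 0 · 3
2 · 0 · 2 · 3
t=3: 2 · 1 · 0 · 2
1 · 1 · 3 · 3
3 · 3 · 3 · 0
1 · 2 · 0 · 1
0 · 0 · 0 · 3
2 · 0 · 2 · 3
t=4: 2 · 1 · 0 · 3
1 · 1 · 3 · 3
3 · 3 · 3 · 0
1 · 2 · 0 · 1
0 · 0 · 0 · 3
2 · 0 · 2 · 3
t=5: 2 · 1 · 2 · 1
2 · 3 · 1 · 1
0 · 1 · 1 · 2
2 · 3 · 1 · 1
0 · 0 · 0 · 3
2 · 0 · 2 · 3
t=6: 2 · 1 · 2 · 2
2 · 3 · 1 · 1
0 · 1 · 1 · 2
2 · 3 · 1 · 1
0 · 0 · 0 · 3
2 · 0 · 2 · 3
t=7: 2 · 1 · 2 · 3
2 · 3 · 1 · 1
0 · 1 · 1 · 2
2 · 3 · 1 · 1
0 · 0 · 0 · 3
2 · 0 · 2 · 3
t=8: 2 · 1 · 3 · 0
2 · 3 · 1 · 2
0 · 1 · 1 · 2
2 · 3 · 1 · 1
0 · 0 · 0 · 3
2 · 0 · 2 · 3
t=9: 2 · 1 · 3 · 1
2 · 3 · 1 · 2
0 · 1 · 1 · 2
2 · 3 · 1 · 1
0 · 0 · 0 · 3
2 · 0 · 2 · 3
t=10: 2 · 1 · 3 · 2
2 · 3 · 1 · 2
0 · 1 · 1 · 2
2 · 3 · 1 · 1
0 · 0 · 0 · 3
2 · 0 · 2 · 3
t=11: 2 · 1 · 3 · 3
2 · 3 · 1 · 2
0 · 1 · 1 · 2
2 · 3 · 1 · 1
0 · 0 · 0 · 3
2 · 0 · 2 · 3
t=12: 2 · 2 · 0 · 1
2 · 3 · 2 · 3
0 · 1 · 1 · 2
2 · 3 · 1 · 1
0 · 0 · 0 · 3
2 · 0 · 2 · 3
t=13: 2 · 2 · 0 · 2
2 · 3 · 2 · 3
0 · 1 · 1 · 2
2 · 3 · 1 · 1
0 · 0 · 0 · 3
2 · 0 · 2 · 3
t=14: 2 · 2 · 0 · 3
2 · 3 · 2 · 3
0 · 1 · 1 · 2
2 · 3 · 1 · 1
0 · 0 · 0 · 3
2 · 0 · 2 · 3
t=15: 2 · 2 · 1 · 1
2 · 3 · 3 · 0
0 · 1 · 1 · 3
2 · 3 · 1 · 1
0 · 0 · 0 · 3
2 · 0 · 2 · 3
t=16: 2 · 2 · 1 · 2
2 · 3 · 3 · 0
0 · 1 · 1 · 3
2 · 3 · 1 · 1
0 · 0 · 0 · 3
2 · 0 · 2 · 3
t=17: 2 · 2 · 1 · 3
2 · 3 · 3 · 0
0 · 1 · 1 · 3
2 · 3 · 1 · 1
0 · 0 · 0 · 3
2 · 0 · 2 · 3
t=18: 2 · 2 · 2 · 0
2 · 3 · 3 · 1
0 · 1 · 1 · 3
2 · 3 · 1 · 1
0 · 0 · 0 · 3
2 · 0 · 2 · 3
t=19: 2 · 2 · 2 · 1
2 · 3 · 3 · 1
0 · 1 · 1 · 3
2 · 3 · 1 · 1
0 · 0 · 0 · 3
2 · 0 · 2 · 3
t=20: 2 · 2 · 2 · 2
2 · 3 · 3 · 1
0 · 1 · 1 · 3
2 · 3 · 1 · 1
0 · 0 · 0 · 3
2 · 0 · 2 · 3

39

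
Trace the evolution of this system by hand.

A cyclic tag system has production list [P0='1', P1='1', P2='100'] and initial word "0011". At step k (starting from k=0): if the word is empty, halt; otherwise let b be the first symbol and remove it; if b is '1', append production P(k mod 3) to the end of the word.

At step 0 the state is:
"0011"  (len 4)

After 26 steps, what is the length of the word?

2

gen 0: "0011"  (len 4)
gen 1: "011"  (len 3)
gen 2: "11"  (len 2)
gen 3: "1100"  (len 4)
gen 4: "1001"  (len 4)
gen 5: "0011"  (len 4)
gen 6: "011"  (len 3)
gen 7: "11"  (len 2)
gen 8: "11"  (len 2)
gen 9: "1100"  (len 4)
gen 10: "1001"  (len 4)
gen 11: "0011"  (len 4)
gen 12: "011"  (len 3)
gen 13: "11"  (len 2)
gen 14: "11"  (len 2)
gen 15: "1100"  (len 4)
gen 16: "1001"  (len 4)
gen 17: "0011"  (len 4)
gen 18: "011"  (len 3)
gen 19: "11"  (len 2)
gen 20: "11"  (len 2)
gen 21: "1100"  (len 4)
gen 22: "1001"  (len 4)
gen 23: "0011"  (len 4)
gen 24: "011"  (len 3)
gen 25: "11"  (len 2)
gen 26: "11"  (len 2)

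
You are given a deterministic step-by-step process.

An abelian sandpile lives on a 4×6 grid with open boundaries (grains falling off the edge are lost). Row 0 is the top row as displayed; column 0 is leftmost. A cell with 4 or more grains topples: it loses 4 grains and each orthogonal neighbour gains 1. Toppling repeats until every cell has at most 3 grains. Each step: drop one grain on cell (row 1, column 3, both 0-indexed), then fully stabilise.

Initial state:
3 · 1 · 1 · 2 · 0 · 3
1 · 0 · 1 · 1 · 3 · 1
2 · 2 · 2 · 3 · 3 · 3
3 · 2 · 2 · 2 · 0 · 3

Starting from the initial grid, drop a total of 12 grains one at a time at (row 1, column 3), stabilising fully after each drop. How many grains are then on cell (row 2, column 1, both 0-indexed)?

[0] 3 · 1 · 1 · 2 · 0 · 3
1 · 0 · 1 · 1 · 3 · 1
2 · 2 · 2 · 3 · 3 · 3
3 · 2 · 2 · 2 · 0 · 3
[1] 3 · 1 · 1 · 2 · 0 · 3
1 · 0 · 1 · 2 · 3 · 1
2 · 2 · 2 · 3 · 3 · 3
3 · 2 · 2 · 2 · 0 · 3
[2] 3 · 1 · 1 · 2 · 0 · 3
1 · 0 · 1 · 3 · 3 · 1
2 · 2 · 2 · 3 · 3 · 3
3 · 2 · 2 · 2 · 0 · 3
[3] 3 · 1 · 1 · 3 · 1 · 3
1 · 0 · 2 · 2 · 1 · 3
2 · 2 · 3 · 1 · 2 · 1
3 · 2 · 2 · 3 · 2 · 0
[4] 3 · 1 · 1 · 3 · 1 · 3
1 · 0 · 2 · 3 · 1 · 3
2 · 2 · 3 · 1 · 2 · 1
3 · 2 · 2 · 3 · 2 · 0
[5] 3 · 1 · 2 · 0 · 2 · 3
1 · 0 · 3 · 1 · 2 · 3
2 · 2 · 3 · 2 · 2 · 1
3 · 2 · 2 · 3 · 2 · 0
[6] 3 · 1 · 2 · 0 · 2 · 3
1 · 0 · 3 · 2 · 2 · 3
2 · 2 · 3 · 2 · 2 · 1
3 · 2 · 2 · 3 · 2 · 0
[7] 3 · 1 · 2 · 0 · 2 · 3
1 · 0 · 3 · 3 · 2 · 3
2 · 2 · 3 · 2 · 2 · 1
3 · 2 · 2 · 3 · 2 · 0
[8] 3 · 1 · 3 · 1 · 2 · 3
1 · 1 · 1 · 2 · 3 · 3
2 · 3 · 2 · 1 · 3 · 1
3 · 3 · 0 · 1 · 3 · 0
[9] 3 · 1 · 3 · 1 · 2 · 3
1 · 1 · 1 · 3 · 3 · 3
2 · 3 · 2 · 1 · 3 · 1
3 · 3 · 0 · 1 · 3 · 0
[10] 3 · 1 · 3 · 3 · 0 · 1
1 · 1 · 2 · 1 · 3 · 1
2 · 3 · 2 · 3 · 1 · 3
3 · 3 · 0 · 2 · 0 · 1
[11] 3 · 1 · 3 · 3 · 0 · 1
1 · 1 · 2 · 2 · 3 · 1
2 · 3 · 2 · 3 · 1 · 3
3 · 3 · 0 · 2 · 0 · 1
[12] 3 · 1 · 3 · 3 · 0 · 1
1 · 1 · 2 · 3 · 3 · 1
2 · 3 · 2 · 3 · 1 · 3
3 · 3 · 0 · 2 · 0 · 1

3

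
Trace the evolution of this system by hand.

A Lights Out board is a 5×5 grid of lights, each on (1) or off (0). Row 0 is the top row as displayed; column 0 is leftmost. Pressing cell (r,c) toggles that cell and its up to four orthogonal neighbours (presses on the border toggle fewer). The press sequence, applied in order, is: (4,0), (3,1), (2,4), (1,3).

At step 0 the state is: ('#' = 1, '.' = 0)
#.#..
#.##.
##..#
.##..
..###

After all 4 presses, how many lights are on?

[0] #.#..
#.##.
##..#
.##..
..###
[1] #.#..
#.##.
##..#
###..
#####
[2] #.#..
#.##.
#...#
.....
#.###
[3] #.#..
#.###
#..#.
....#
#.###
[4] #.##.
#....
#....
....#
#.###

10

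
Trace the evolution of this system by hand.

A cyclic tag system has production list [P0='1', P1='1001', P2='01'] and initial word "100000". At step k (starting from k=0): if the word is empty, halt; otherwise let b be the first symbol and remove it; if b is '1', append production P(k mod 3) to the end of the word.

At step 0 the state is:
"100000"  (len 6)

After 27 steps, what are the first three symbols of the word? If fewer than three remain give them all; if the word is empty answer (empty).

0) "100000"  (len 6)
1) "000001"  (len 6)
2) "00001"  (len 5)
3) "0001"  (len 4)
4) "001"  (len 3)
5) "01"  (len 2)
6) "1"  (len 1)
7) "1"  (len 1)
8) "1001"  (len 4)
9) "00101"  (len 5)
10) "0101"  (len 4)
11) "101"  (len 3)
12) "0101"  (len 4)
13) "101"  (len 3)
14) "011001"  (len 6)
15) "11001"  (len 5)
16) "10011"  (len 5)
17) "00111001"  (len 8)
18) "0111001"  (len 7)
19) "111001"  (len 6)
20) "110011001"  (len 9)
21) "1001100101"  (len 10)
22) "0011001011"  (len 10)
23) "011001011"  (len 9)
24) "11001011"  (len 8)
25) "10010111"  (len 8)
26) "00101111001"  (len 11)
27) "0101111001"  (len 10)

010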